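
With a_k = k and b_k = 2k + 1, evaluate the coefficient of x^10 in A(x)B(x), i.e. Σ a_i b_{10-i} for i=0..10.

This is [x^10] in the product of the two ordinary generating functions.
Σ = 0·21 + 1·19 + 2·17 + 3·15 + 4·13 + 5·11 + 6·9 + 7·7 + 8·5 + 9·3 + 10·1 = 385.

385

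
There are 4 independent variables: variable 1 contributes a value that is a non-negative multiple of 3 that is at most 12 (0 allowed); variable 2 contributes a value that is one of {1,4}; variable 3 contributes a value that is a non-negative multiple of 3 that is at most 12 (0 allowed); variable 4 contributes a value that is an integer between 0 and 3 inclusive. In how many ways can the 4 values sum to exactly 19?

16

The generating function for the choices is (1 + z^3 + z^6 + z^9 + z^12)·(z + z^4)·(1 + z^3 + z^6 + z^9 + z^12)·(1 + z + z^2 + z^3); the count is [z^19].
(1 + z^3 + z^6 + z^9 + z^12) has coefficients 1,0,0,1,0,0,1,0,0,1,0,0,1 for degrees 0…12.
(z + z^4) has coefficients 0,1,0,0,1,0,0,0,0,0,0,0,0,0,0,0,0,0,0,0 for degrees 0…19.
Multiplying by (1 + z^3 + z^6 + z^9 + z^12) gives running coefficients 0,1,0,0,2,0,0,2,0,0,2,0,0,2,0,0,1,0,0,0 for degrees 0…19.
Finally multiplying by (1 + z + z^2 + z^3), the product of all factors after the first has coefficients 0,1,1,1,3,2,2,4,2,2,4,2,2,4,2,2,3,1,1,1 for degrees 0…19.
[z^19] = 1·1 + 1·3 + 1·4 + 1·4 + 1·4 = 16.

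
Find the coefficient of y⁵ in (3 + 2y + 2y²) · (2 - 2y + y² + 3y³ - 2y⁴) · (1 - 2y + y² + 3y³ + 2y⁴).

10

(3 + 2y + 2y²) has coefficients 3,2,2 for degrees 0…2.
(2 - 2y + y² + 3y³ - 2y⁴) has coefficients 2,-2,1,3,-2,0 for degrees 0…5.
Finally multiplying by (1 - 2y + y² + 3y³ + 2y⁴), the product of all factors after the first has coefficients 2,-6,7,5,-9,6 for degrees 0…5.
[y⁵] = 3·6 + 2·(-9) + 2·5 = 10.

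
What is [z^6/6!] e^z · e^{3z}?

The EGF product rule gives c_6 = Σ_{k_1+k_2=6} C(6; k_1,k_2) · ∏ g_i(k_i), where e^z gives (1)^k; e^{3z} gives (3)^k.
g_1(k) for k = 0…6: 1, 1, 1, 1, 1, 1, 1.
g_2(k) for k = 0…6: 1, 3, 9, 27, 81, 243, 729.
c_6 = Σ_k C(6,k)·g_1(k)·g_2(6−k) = 1·1·729 + 6·1·243 + 15·1·81 + 20·1·27 + 15·1·9 + 6·1·3 + 1·1·1 = 729 + 1458 + 1215 + 540 + 135 + 18 + 1 = 4096.

4096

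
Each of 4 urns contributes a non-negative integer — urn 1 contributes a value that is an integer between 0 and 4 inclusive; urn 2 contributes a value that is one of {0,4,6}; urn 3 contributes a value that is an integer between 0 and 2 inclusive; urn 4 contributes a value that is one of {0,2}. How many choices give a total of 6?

9

The generating function for the choices is (1 + x + x^2 + x^3 + x^4)·(1 + x^4 + x^6)·(1 + x + x^2)·(1 + x^2); the count is [x^6].
(1 + x + x^2 + x^3 + x^4) has coefficients 1,1,1,1,1 for degrees 0…4.
(1 + x^4 + x^6) has coefficients 1,0,0,0,1,0,1 for degrees 0…6.
Multiplying by (1 + x + x^2) gives running coefficients 1,1,1,0,1,1,2 for degrees 0…6.
Finally multiplying by (1 + x^2), the product of all factors after the first has coefficients 1,1,2,1,2,1,3 for degrees 0…6.
[x^6] = 1·3 + 1·1 + 1·2 + 1·1 + 1·2 = 9.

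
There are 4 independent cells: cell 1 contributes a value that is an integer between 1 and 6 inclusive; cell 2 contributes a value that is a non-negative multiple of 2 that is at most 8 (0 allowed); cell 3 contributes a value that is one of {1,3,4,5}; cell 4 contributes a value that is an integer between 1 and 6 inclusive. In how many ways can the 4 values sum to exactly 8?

The generating function for the choices is (y + y^2 + y^3 + y^4 + y^5 + y^6)·(1 + y^2 + y^4 + y^6 + y^8)·(y + y^3 + y^4 + y^5)·(y + y^2 + y^3 + y^4 + y^5 + y^6); the count is [y^8].
(y + y^2 + y^3 + y^4 + y^5 + y^6) has coefficients 0,1,1,1,1,1,1 for degrees 0…6.
(1 + y^2 + y^4 + y^6 + y^8) has coefficients 1,0,1,0,1,0,1,0,1 for degrees 0…8.
Multiplying by (y + y^3 + y^4 + y^5) gives running coefficients 0,1,0,2,1,3,1,3,1 for degrees 0…8.
Finally multiplying by (y + y^2 + y^3 + y^4 + y^5 + y^6), the product of all factors after the first has coefficients 0,0,1,1,3,4,7,8,10 for degrees 0…8.
[y^8] = 1·8 + 1·7 + 1·4 + 1·3 + 1·1 + 1·1 = 24.

24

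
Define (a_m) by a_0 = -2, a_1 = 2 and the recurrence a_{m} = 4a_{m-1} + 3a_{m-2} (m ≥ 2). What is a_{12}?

The ordinary generating function has denominator 1 - 4x - 3x^2.
Iterating the recurrence: a_0,…,a_{12} = -2, 2, 2, 14, 62, 290, 1346, 6254, 29054, 134978, 627074, 2913230, 13534142.

13534142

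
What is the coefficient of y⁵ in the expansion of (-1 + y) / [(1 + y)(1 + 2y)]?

94

The denominator gives the recurrence a_n = −3a_(n−1) − 2a_(n−2) for n ≥ 2; the numerator fixes a_0 = -1, a_1 = 4.
Iterating: -1, 4, -10, 22, -46, 94, so a_5 = 94.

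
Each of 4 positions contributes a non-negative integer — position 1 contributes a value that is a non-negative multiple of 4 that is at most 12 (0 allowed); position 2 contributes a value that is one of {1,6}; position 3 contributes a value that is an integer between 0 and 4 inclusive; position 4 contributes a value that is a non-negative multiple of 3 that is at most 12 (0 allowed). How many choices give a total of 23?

The generating function for the choices is (1 + z^4 + z^8 + z^12)·(z + z^6)·(1 + z + z^2 + z^3 + z^4)·(1 + z^3 + z^6 + z^9 + z^12); the count is [z^23].
(1 + z^4 + z^8 + z^12) has coefficients 1,0,0,0,1,0,0,0,1,0,0,0,1 for degrees 0…12.
(z + z^6) has coefficients 0,1,0,0,0,0,1,0,0,0,0,0,0,0,0,0,0,0,0,0,0,0,0,0 for degrees 0…23.
Multiplying by (1 + z + z^2 + z^3 + z^4) gives running coefficients 0,1,1,1,1,1,1,1,1,1,1,0,0,0,0,0,0,0,0,0,0,0,0,0 for degrees 0…23.
Finally multiplying by (1 + z^3 + z^6 + z^9 + z^12), the product of all factors after the first has coefficients 0,1,1,1,2,2,2,3,3,3,4,3,3,4,3,3,3,2,2,2,1,1,1,0 for degrees 0…23.
[z^23] = 1·0 + 1·2 + 1·3 + 1·3 = 8.

8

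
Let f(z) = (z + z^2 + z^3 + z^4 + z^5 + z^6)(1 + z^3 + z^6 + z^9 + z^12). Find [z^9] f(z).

(z + z^2 + z^3 + z^4 + z^5 + z^6) has coefficients 0,1,1,1,1,1,1 for degrees 0…6.
(1 + z^3 + z^6 + z^9 + z^12) has coefficients 1,0,0,1,0,0,1,0,0,1 for degrees 0…9.
[z^9] = 1·0 + 1·0 + 1·1 + 1·0 + 1·0 + 1·1 = 2.

2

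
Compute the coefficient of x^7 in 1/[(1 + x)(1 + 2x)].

-255

The denominator gives the recurrence a_n = −3a_(n−1) − 2a_(n−2) for n ≥ 2; the numerator fixes a_0 = 1, a_1 = -3.
Iterating: 1, -3, 7, -15, 31, -63, 127, -255, so a_7 = -255.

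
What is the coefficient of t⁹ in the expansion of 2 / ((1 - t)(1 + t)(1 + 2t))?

-1364

Partial fractions give a closed form: a_n = (1/3)·1^n + (-1)·(-1)^n + (8/3)·(-2)^n.
At n = 9: a_9 = -1364.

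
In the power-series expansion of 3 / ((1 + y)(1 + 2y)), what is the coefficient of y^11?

-12285

Partial fractions give a closed form: a_n = (-3)·(-1)^n + (6)·(-2)^n.
At n = 11: a_11 = -12285.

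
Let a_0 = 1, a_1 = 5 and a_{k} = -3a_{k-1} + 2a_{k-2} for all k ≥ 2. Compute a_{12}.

-4484141

The ordinary generating function has denominator 1 + 3y - 2y^2.
Iterating the recurrence: a_0,…,a_{12} = 1, 5, -13, 49, -173, 617, -2197, 7825, -27869, 99257, -353509, 1259041, -4484141.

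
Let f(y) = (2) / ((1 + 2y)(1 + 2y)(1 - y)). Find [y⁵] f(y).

The denominator gives the recurrence a_n = −3a_(n−1) + 4a_(n−3) for n ≥ 3; the numerator fixes a_0 = 2, a_1 = -6, a_2 = 18.
Iterating: 2, -6, 18, -46, 114, -270, so a_5 = -270.

-270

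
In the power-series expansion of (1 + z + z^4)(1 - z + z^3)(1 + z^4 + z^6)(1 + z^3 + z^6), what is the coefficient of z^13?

5

(1 + z + z^4) has coefficients 1,1,0,0,1 for degrees 0…4.
(1 - z + z^3) has coefficients 1,-1,0,1,0,0,0,0,0,0,0,0,0,0 for degrees 0…13.
Multiplying by (1 + z^4 + z^6) gives running coefficients 1,-1,0,1,1,-1,1,0,0,1,0,0,0,0 for degrees 0…13.
Finally multiplying by (1 + z^3 + z^6), the product of all factors after the first has coefficients 1,-1,0,2,0,-1,3,0,-1,3,1,-1,2,0 for degrees 0…13.
[z^13] = 1·0 + 1·2 + 1·3 = 5.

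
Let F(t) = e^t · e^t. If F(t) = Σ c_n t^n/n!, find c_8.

256

The EGF product rule gives c_8 = Σ_{k_1+k_2=8} C(8; k_1,k_2) · ∏ g_i(k_i), where e^t gives (1)^k; e^t gives (1)^k.
g_1(k) for k = 0…8: 1, 1, 1, 1, 1, 1, 1, 1, 1.
g_2(k) for k = 0…8: 1, 1, 1, 1, 1, 1, 1, 1, 1.
c_8 = Σ_k C(8,k)·g_1(k)·g_2(8−k) = 1·1·1 + 8·1·1 + 28·1·1 + 56·1·1 + 70·1·1 + 56·1·1 + 28·1·1 + 8·1·1 + 1·1·1 = 1 + 8 + 28 + 56 + 70 + 56 + 28 + 8 + 1 = 256.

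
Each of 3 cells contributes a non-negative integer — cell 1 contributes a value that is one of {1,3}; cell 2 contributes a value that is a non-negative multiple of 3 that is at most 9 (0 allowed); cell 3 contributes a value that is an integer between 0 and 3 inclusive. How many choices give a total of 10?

The generating function for the choices is (y + y^3)·(1 + y^3 + y^6 + y^9)·(1 + y + y^2 + y^3); the count is [y^10].
(y + y^3) has coefficients 0,1,0,1 for degrees 0…3.
(1 + y^3 + y^6 + y^9) has coefficients 1,0,0,1,0,0,1,0,0,1,0 for degrees 0…10.
Finally multiplying by (1 + y + y^2 + y^3), the product of all factors after the first has coefficients 1,1,1,2,1,1,2,1,1,2,1 for degrees 0…10.
[y^10] = 1·2 + 1·1 = 3.

3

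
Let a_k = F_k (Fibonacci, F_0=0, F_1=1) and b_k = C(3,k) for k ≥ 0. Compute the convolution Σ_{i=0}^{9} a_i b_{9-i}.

144

Write out a_i and b_{9-i} for i = 0,…,9 and sum the products.
Σ = 0·0 + 1·0 + 1·0 + 2·0 + 3·0 + 5·0 + 8·1 + 13·3 + 21·3 + 34·1 = 144.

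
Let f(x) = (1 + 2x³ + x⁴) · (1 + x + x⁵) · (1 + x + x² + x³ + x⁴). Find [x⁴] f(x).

(1 + 2x³ + x⁴) has coefficients 1,0,0,2,1 for degrees 0…4.
(1 + x + x⁵) has coefficients 1,1,0,0,0 for degrees 0…4.
Finally multiplying by (1 + x + x² + x³ + x⁴), the product of all factors after the first has coefficients 1,2,2,2,2 for degrees 0…4.
[x⁴] = 1·2 + 2·2 + 1·1 = 7.

7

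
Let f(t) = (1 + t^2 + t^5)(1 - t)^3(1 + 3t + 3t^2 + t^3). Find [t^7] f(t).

-3

(1 + t^2 + t^5) has coefficients 1,0,1,0,0,1 for degrees 0…5.
(1 - t)^3 has coefficients 1,-3,3,-1,0,0,0,0 for degrees 0…7.
Finally multiplying by (1 + 3t + 3t^2 + t^3), the product of all factors after the first has coefficients 1,0,-3,0,3,0,-1,0 for degrees 0…7.
[t^7] = 1·0 + 1·0 + 1·(-3) = -3.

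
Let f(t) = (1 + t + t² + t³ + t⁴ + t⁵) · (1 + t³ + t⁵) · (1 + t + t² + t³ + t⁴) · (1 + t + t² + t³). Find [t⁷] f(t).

37

(1 + t + t² + t³ + t⁴ + t⁵) has coefficients 1,1,1,1,1,1 for degrees 0…5.
(1 + t³ + t⁵) has coefficients 1,0,0,1,0,1,0,0 for degrees 0…7.
Multiplying by (1 + t + t² + t³ + t⁴) gives running coefficients 1,1,1,2,2,2,2,2 for degrees 0…7.
Finally multiplying by (1 + t + t² + t³), the product of all factors after the first has coefficients 1,2,3,5,6,7,8,8 for degrees 0…7.
[t⁷] = 1·8 + 1·8 + 1·7 + 1·6 + 1·5 + 1·3 = 37.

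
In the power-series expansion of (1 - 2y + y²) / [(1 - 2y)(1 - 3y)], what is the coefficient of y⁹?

25988

The denominator gives the recurrence a_n = 5a_(n−1) − 6a_(n−2) for n ≥ 3; the numerator fixes a_0 = 1, a_1 = 3, a_2 = 10.
Iterating: 1, 3, 10, 32, 100, 308, 940, 2852, 8620, 25988, so a_9 = 25988.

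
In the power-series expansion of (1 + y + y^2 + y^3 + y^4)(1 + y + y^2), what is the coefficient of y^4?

3

(1 + y + y^2 + y^3 + y^4) has coefficients 1,1,1,1,1 for degrees 0…4.
(1 + y + y^2) has coefficients 1,1,1,0,0 for degrees 0…4.
[y^4] = 1·0 + 1·0 + 1·1 + 1·1 + 1·1 = 3.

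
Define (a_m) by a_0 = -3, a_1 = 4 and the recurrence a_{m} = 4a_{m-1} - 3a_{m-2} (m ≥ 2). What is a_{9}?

68884

The ordinary generating function has denominator 1 - 4y + 3y^2.
Iterating the recurrence: a_0,…,a_{9} = -3, 4, 25, 88, 277, 844, 2545, 7648, 22957, 68884.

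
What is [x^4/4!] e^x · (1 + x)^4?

The EGF product rule gives c_4 = Σ_{k_1+k_2=4} C(4; k_1,k_2) · ∏ g_i(k_i), where e^x gives (1)^k; (1+x)^4 gives the falling factorial (4)_k.
g_1(k) for k = 0…4: 1, 1, 1, 1, 1.
g_2(k) for k = 0…4: 1, 4, 12, 24, 24.
c_4 = Σ_k C(4,k)·g_1(k)·g_2(4−k) = 1·1·24 + 4·1·24 + 6·1·12 + 4·1·4 + 1·1·1 = 24 + 96 + 72 + 16 + 1 = 209.

209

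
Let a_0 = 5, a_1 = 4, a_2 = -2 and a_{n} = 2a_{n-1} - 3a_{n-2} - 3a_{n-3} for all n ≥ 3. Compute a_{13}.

The ordinary generating function has denominator 1 - 2q + 3q^2 + 3q^3.
Iterating the recurrence: a_0,…,a_{13} = 5, 4, -2, -31, -68, -37, 223, 761, 964, -1024, -7223, -14266, -3791, 56885.

56885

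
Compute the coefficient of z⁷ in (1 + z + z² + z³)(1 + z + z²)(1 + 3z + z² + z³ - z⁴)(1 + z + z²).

16

(1 + z + z² + z³) has coefficients 1,1,1,1 for degrees 0…3.
(1 + z + z²) has coefficients 1,1,1,0,0,0,0,0 for degrees 0…7.
Multiplying by (1 + 3z + z² + z³ - z⁴) gives running coefficients 1,4,5,5,1,0,-1,0 for degrees 0…7.
Finally multiplying by (1 + z + z²), the product of all factors after the first has coefficients 1,5,10,14,11,6,0,-1 for degrees 0…7.
[z⁷] = 1·(-1) + 1·0 + 1·6 + 1·11 = 16.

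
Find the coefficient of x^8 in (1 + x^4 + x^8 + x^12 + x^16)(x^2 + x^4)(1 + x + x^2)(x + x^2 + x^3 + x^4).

6

(1 + x^4 + x^8 + x^12 + x^16) has coefficients 1,0,0,0,1,0,0,0,1 for degrees 0…8.
(x^2 + x^4) has coefficients 0,0,1,0,1,0,0,0,0 for degrees 0…8.
Multiplying by (1 + x + x^2) gives running coefficients 0,0,1,1,2,1,1,0,0 for degrees 0…8.
Finally multiplying by (x + x^2 + x^3 + x^4), the product of all factors after the first has coefficients 0,0,0,1,2,4,5,5,4 for degrees 0…8.
[x^8] = 1·4 + 1·2 + 1·0 = 6.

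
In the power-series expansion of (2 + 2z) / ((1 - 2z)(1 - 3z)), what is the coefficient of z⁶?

5448

Partial fractions give a closed form: a_n = (-6)·2^n + (8)·3^n.
At n = 6: a_6 = 5448.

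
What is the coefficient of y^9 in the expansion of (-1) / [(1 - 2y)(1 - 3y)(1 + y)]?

Partial fractions give a closed form: a_n = (4/3)·2^n + (-9/4)·3^n + (-1/12)·(-1)^n.
At n = 9: a_9 = -43604.

-43604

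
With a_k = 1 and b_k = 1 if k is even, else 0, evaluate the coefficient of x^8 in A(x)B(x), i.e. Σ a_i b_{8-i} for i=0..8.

5

This is [x^8] in the product of the two ordinary generating functions.
Σ = 1·1 + 1·0 + 1·1 + 1·0 + 1·1 + 1·0 + 1·1 + 1·0 + 1·1 = 5.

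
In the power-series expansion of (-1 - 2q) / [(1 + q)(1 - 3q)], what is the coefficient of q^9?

The denominator gives the recurrence a_n = 2a_(n−1) + 3a_(n−2) for n ≥ 3; the numerator fixes a_0 = -1, a_1 = -4, a_2 = -11.
Iterating: -1, -4, -11, -34, -101, -304, -911, -2734, -8201, -24604, so a_9 = -24604.

-24604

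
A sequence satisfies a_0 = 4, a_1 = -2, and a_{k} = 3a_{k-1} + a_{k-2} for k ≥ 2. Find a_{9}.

-10232

The ordinary generating function has denominator 1 - 3x - x^2.
Iterating the recurrence: a_0,…,a_{9} = 4, -2, -2, -8, -26, -86, -284, -938, -3098, -10232.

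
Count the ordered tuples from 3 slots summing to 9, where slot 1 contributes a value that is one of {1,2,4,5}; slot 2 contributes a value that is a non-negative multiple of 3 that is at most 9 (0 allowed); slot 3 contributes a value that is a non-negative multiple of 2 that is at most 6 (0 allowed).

4

The generating function for the choices is (x + x^2 + x^4 + x^5)·(1 + x^3 + x^6 + x^9)·(1 + x^2 + x^4 + x^6); the count is [x^9].
(x + x^2 + x^4 + x^5) has coefficients 0,1,1,0,1,1 for degrees 0…5.
(1 + x^3 + x^6 + x^9) has coefficients 1,0,0,1,0,0,1,0,0,1 for degrees 0…9.
Finally multiplying by (1 + x^2 + x^4 + x^6), the product of all factors after the first has coefficients 1,0,1,1,1,1,2,1,1,2 for degrees 0…9.
[x^9] = 1·1 + 1·1 + 1·1 + 1·1 = 4.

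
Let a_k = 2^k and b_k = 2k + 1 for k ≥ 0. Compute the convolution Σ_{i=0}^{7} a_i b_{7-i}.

The convolution is the x^7 coefficient of A(x)B(x).
Σ = 1·15 + 2·13 + 4·11 + 8·9 + 16·7 + 32·5 + 64·3 + 128·1 = 749.

749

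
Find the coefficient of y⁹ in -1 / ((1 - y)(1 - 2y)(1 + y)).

Partial fractions give a closed form: a_n = (1/2)·1^n + (-4/3)·2^n + (-1/6)·(-1)^n.
At n = 9: a_9 = -682.

-682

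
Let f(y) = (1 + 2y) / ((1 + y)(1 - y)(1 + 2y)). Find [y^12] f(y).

Partial fractions give a closed form: a_n = (1/2)·(-1)^n + (1/2)·1^n.
At n = 12: a_12 = 1.

1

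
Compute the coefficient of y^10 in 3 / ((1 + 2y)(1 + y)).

The denominator gives the recurrence a_n = −3a_(n−1) − 2a_(n−2) for n ≥ 2; the numerator fixes a_0 = 3, a_1 = -9.
Iterating: 3, -9, 21, -45, 93, -189, 381, -765, 1533, -3069, 6141, so a_10 = 6141.

6141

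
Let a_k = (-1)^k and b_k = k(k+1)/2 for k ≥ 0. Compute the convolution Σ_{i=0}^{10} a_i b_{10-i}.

30

The convolution is the t^10 coefficient of A(t)B(t).
Σ = 1·55 − 1·45 + 1·36 − 1·28 + 1·21 − 1·15 + 1·10 − 1·6 + 1·3 − 1·1 + 1·0 = 30.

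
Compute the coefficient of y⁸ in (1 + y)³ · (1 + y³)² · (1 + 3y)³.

273

(1 + y)³ has coefficients 1,3,3,1 for degrees 0…3.
(1 + y³)² has coefficients 1,0,0,2,0,0,1,0,0 for degrees 0…8.
Finally multiplying by (1 + 3y)³, the product of all factors after the first has coefficients 1,9,27,29,18,54,55,9,27 for degrees 0…8.
[y⁸] = 1·27 + 3·9 + 3·55 + 1·54 = 273.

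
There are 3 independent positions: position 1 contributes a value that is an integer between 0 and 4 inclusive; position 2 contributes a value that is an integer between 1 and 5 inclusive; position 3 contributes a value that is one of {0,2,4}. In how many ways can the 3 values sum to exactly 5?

9

The generating function for the choices is (1 + q + q^2 + q^3 + q^4)·(q + q^2 + q^3 + q^4 + q^5)·(1 + q^2 + q^4); the count is [q^5].
(1 + q + q^2 + q^3 + q^4) has coefficients 1,1,1,1,1 for degrees 0…4.
(q + q^2 + q^3 + q^4 + q^5) has coefficients 0,1,1,1,1,1 for degrees 0…5.
Finally multiplying by (1 + q^2 + q^4), the product of all factors after the first has coefficients 0,1,1,2,2,3 for degrees 0…5.
[q^5] = 1·3 + 1·2 + 1·2 + 1·1 + 1·1 = 9.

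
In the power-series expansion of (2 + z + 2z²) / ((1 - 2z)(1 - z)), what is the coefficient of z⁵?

The denominator gives the recurrence a_n = 3a_(n−1) − 2a_(n−2) for n ≥ 3; the numerator fixes a_0 = 2, a_1 = 7, a_2 = 19.
Iterating: 2, 7, 19, 43, 91, 187, so a_5 = 187.

187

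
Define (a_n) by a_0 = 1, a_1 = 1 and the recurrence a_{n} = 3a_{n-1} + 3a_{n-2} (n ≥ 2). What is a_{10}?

239841

The ordinary generating function has denominator 1 - 3y - 3y^2.
Iterating the recurrence: a_0,…,a_{10} = 1, 1, 6, 21, 81, 306, 1161, 4401, 16686, 63261, 239841.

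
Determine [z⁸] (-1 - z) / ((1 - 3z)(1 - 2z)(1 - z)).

Partial fractions give a closed form: a_n = (-6)·3^n + (6)·2^n + (-1)·1^n.
At n = 8: a_8 = -37831.

-37831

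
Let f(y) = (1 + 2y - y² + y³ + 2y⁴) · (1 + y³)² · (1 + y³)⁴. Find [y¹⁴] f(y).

-15

(1 + 2y - y² + y³ + 2y⁴) has coefficients 1,2,-1,1,2 for degrees 0…4.
(1 + y³)² has coefficients 1,0,0,2,0,0,1,0,0,0,0,0,0,0,0 for degrees 0…14.
Finally multiplying by (1 + y³)⁴, the product of all factors after the first has coefficients 1,0,0,6,0,0,15,0,0,20,0,0,15,0,0 for degrees 0…14.
[y¹⁴] = 1·0 + 2·0 − 1·15 + 1·0 + 2·0 = -15.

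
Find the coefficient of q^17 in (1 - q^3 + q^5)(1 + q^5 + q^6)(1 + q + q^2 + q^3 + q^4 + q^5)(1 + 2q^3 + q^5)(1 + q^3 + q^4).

11

(1 - q^3 + q^5) has coefficients 1,0,0,-1,0,1 for degrees 0…5.
(1 + q^5 + q^6) has coefficients 1,0,0,0,0,1,1,0,0,0,0,0,0,0,0,0,0,0 for degrees 0…17.
Multiplying by (1 + q + q^2 + q^3 + q^4 + q^5) gives running coefficients 1,1,1,1,1,2,2,2,2,2,2,1,0,0,0,0,0,0 for degrees 0…17.
Multiplying by (1 + 2q^3 + q^5) gives running coefficients 1,1,1,3,3,5,5,5,7,7,8,7,6,6,4,2,1,0 for degrees 0…17.
Finally multiplying by (1 + q^3 + q^4), the product of all factors after the first has coefficients 1,1,1,4,5,7,9,11,15,17,18,19,20,21,19,15,13,10 for degrees 0…17.
[q^17] = 1·10 − 1·19 + 1·20 = 11.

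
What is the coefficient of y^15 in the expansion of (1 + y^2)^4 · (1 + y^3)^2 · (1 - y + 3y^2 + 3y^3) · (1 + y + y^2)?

(1 + y^2)^4 has coefficients 1,0,4,0,6,0,4,0,1 for degrees 0…8.
(1 + y^3)^2 has coefficients 1,0,0,2,0,0,1,0,0,0,0,0,0,0,0,0 for degrees 0…15.
Multiplying by (1 - y + 3y^2 + 3y^3) gives running coefficients 1,-1,3,5,-2,6,7,-1,3,3,0,0,0,0,0,0 for degrees 0…15.
Finally multiplying by (1 + y + y^2), the product of all factors after the first has coefficients 1,0,3,7,6,9,11,12,9,5,6,3,0,0,0,0 for degrees 0…15.
[y^15] = 1·0 + 4·0 + 6·3 + 4·5 + 1·12 = 50.

50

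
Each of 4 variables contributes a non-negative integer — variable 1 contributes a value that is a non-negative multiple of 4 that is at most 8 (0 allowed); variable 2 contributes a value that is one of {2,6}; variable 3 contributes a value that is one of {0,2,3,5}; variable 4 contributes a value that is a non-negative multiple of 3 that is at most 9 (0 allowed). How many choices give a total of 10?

The generating function for the choices is (1 + x⁴ + x⁸)·(x² + x⁶)·(1 + x² + x³ + x⁵)·(1 + x³ + x⁶ + x⁹); the count is [x¹⁰].
(1 + x⁴ + x⁸) has coefficients 1,0,0,0,1,0,0,0,1 for degrees 0…8.
(x² + x⁶) has coefficients 0,0,1,0,0,0,1,0,0,0,0 for degrees 0…10.
Multiplying by (1 + x² + x³ + x⁵) gives running coefficients 0,0,1,0,1,1,1,1,1,1,0 for degrees 0…10.
Finally multiplying by (1 + x³ + x⁶ + x⁹), the product of all factors after the first has coefficients 0,0,1,0,1,2,1,2,3,2,2 for degrees 0…10.
[x¹⁰] = 1·2 + 1·1 + 1·1 = 4.

4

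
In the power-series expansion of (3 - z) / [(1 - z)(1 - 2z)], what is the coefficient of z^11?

10238

Partial fractions give a closed form: a_n = (-2)·1^n + (5)·2^n.
At n = 11: a_11 = 10238.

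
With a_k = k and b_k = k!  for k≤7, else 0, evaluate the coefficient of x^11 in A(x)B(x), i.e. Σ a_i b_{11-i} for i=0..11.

This is [x^11] in the product of the two ordinary generating functions.
Σ = 0·0 + 1·0 + 2·0 + 3·0 + 4·5040 + 5·720 + 6·120 + 7·24 + 8·6 + 9·2 + 10·1 + 11·1 = 24735.

24735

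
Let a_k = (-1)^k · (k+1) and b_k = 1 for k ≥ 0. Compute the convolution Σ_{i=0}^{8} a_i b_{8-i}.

This is [x^8] in the product of the two ordinary generating functions.
Σ = 1·1 − 2·1 + 3·1 − 4·1 + 5·1 − 6·1 + 7·1 − 8·1 + 9·1 = 5.

5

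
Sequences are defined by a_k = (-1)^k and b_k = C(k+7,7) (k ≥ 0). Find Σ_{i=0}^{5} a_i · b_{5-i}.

553

This is [x^5] in the product of the two ordinary generating functions.
Σ = 1·792 − 1·330 + 1·120 − 1·36 + 1·8 − 1·1 = 553.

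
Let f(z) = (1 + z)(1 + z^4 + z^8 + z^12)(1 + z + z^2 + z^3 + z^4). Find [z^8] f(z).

3

(1 + z) has coefficients 1,1 for degrees 0…1.
(1 + z^4 + z^8 + z^12) has coefficients 1,0,0,0,1,0,0,0,1 for degrees 0…8.
Finally multiplying by (1 + z + z^2 + z^3 + z^4), the product of all factors after the first has coefficients 1,1,1,1,2,1,1,1,2 for degrees 0…8.
[z^8] = 1·2 + 1·1 = 3.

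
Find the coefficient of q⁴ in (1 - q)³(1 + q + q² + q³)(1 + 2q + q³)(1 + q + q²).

-3

(1 - q)³ has coefficients 1,-3,3,-1 for degrees 0…3.
(1 + q + q² + q³) has coefficients 1,1,1,1,0 for degrees 0…4.
Multiplying by (1 + 2q + q³) gives running coefficients 1,3,3,4,3 for degrees 0…4.
Finally multiplying by (1 + q + q²), the product of all factors after the first has coefficients 1,4,7,10,10 for degrees 0…4.
[q⁴] = 1·10 − 3·10 + 3·7 − 1·4 = -3.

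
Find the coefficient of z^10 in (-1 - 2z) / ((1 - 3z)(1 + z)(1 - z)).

Partial fractions give a closed form: a_n = (-15/8)·3^n + (1/8)·(-1)^n + (3/4)·1^n.
At n = 10: a_10 = -110716.

-110716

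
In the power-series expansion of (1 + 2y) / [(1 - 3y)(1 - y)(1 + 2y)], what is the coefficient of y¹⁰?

Partial fractions give a closed form: a_n = (3/2)·3^n + (-1/2)·1^n.
At n = 10: a_10 = 88573.

88573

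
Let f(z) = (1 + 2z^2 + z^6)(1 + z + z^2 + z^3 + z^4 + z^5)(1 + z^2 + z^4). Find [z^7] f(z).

9

(1 + 2z^2 + z^6) has coefficients 1,0,2,0,0,0,1 for degrees 0…6.
(1 + z + z^2 + z^3 + z^4 + z^5) has coefficients 1,1,1,1,1,1,0,0 for degrees 0…7.
Finally multiplying by (1 + z^2 + z^4), the product of all factors after the first has coefficients 1,1,2,2,3,3,2,2 for degrees 0…7.
[z^7] = 1·2 + 2·3 + 1·1 = 9.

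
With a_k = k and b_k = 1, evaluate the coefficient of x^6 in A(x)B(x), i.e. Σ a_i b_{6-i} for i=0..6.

21

The convolution is the x^6 coefficient of A(x)B(x).
Σ = 0·1 + 1·1 + 2·1 + 3·1 + 4·1 + 5·1 + 6·1 = 21.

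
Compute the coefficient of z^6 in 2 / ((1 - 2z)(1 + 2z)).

Partial fractions give a closed form: a_n = (1)·2^n + (1)·(-2)^n.
At n = 6: a_6 = 128.

128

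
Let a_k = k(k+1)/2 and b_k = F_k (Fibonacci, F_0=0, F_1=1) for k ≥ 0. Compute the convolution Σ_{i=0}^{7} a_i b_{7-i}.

Write out a_i and b_{7-i} for i = 0,…,7 and sum the products.
Σ = 0·13 + 1·8 + 3·5 + 6·3 + 10·2 + 15·1 + 21·1 + 28·0 = 97.

97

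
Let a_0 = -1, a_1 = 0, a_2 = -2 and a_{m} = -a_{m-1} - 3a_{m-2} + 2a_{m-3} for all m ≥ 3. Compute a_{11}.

The ordinary generating function has denominator 1 + z + 3z^2 - 2z^3.
Iterating the recurrence: a_0,…,a_{11} = -1, 0, -2, 0, 6, -10, -8, 50, -46, -120, 358, -90.

-90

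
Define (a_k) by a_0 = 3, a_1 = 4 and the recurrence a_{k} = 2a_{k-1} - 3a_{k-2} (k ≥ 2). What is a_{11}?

The ordinary generating function has denominator 1 - 2x + 3x^2.
Iterating the recurrence: a_0,…,a_{11} = 3, 4, -1, -14, -25, -8, 59, 142, 107, -212, -745, -854.

-854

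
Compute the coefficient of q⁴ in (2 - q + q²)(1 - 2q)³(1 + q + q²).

(2 - q + q²) has coefficients 2,-1,1 for degrees 0…2.
(1 - 2q)³ has coefficients 1,-6,12,-8,0 for degrees 0…4.
Finally multiplying by (1 + q + q²), the product of all factors after the first has coefficients 1,-5,7,-2,4 for degrees 0…4.
[q⁴] = 2·4 − 1·(-2) + 1·7 = 17.

17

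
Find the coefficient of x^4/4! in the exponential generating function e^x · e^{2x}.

81

The EGF product rule gives c_4 = Σ_{k_1+k_2=4} C(4; k_1,k_2) · ∏ g_i(k_i), where e^x gives (1)^k; e^{2x} gives (2)^k.
g_1(k) for k = 0…4: 1, 1, 1, 1, 1.
g_2(k) for k = 0…4: 1, 2, 4, 8, 16.
c_4 = Σ_k C(4,k)·g_1(k)·g_2(4−k) = 1·1·16 + 4·1·8 + 6·1·4 + 4·1·2 + 1·1·1 = 16 + 32 + 24 + 8 + 1 = 81.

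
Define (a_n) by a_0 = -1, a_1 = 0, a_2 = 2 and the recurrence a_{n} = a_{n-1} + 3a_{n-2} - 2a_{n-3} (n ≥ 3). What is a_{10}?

The ordinary generating function has denominator 1 - x - 3x^2 + 2x^3.
Iterating the recurrence: a_0,…,a_{10} = -1, 0, 2, 4, 10, 18, 40, 74, 158, 300, 626.

626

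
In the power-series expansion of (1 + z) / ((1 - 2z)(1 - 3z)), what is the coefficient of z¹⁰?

The denominator gives the recurrence a_n = 5a_(n−1) − 6a_(n−2) for n ≥ 2; the numerator fixes a_0 = 1, a_1 = 6.
Iterating: 1, 6, 24, 84, 276, 876, 2724, 8364, 25476, 77196, 233124, so a_10 = 233124.

233124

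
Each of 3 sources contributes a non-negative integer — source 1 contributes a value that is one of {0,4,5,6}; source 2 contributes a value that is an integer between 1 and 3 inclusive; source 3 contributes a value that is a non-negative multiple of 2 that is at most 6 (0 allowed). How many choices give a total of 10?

The generating function for the choices is (1 + q⁴ + q⁵ + q⁶)·(q + q² + q³)·(1 + q² + q⁴ + q⁶); the count is [q¹⁰].
(1 + q⁴ + q⁵ + q⁶) has coefficients 1,0,0,0,1,1,1 for degrees 0…6.
(q + q² + q³) has coefficients 0,1,1,1,0,0,0,0,0,0,0 for degrees 0…10.
Finally multiplying by (1 + q² + q⁴ + q⁶), the product of all factors after the first has coefficients 0,1,1,2,1,2,1,2,1,1,0 for degrees 0…10.
[q¹⁰] = 1·0 + 1·1 + 1·2 + 1·1 = 4.

4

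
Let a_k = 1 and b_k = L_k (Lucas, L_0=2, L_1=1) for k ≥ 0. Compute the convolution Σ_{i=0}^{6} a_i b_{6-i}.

The convolution is the t^6 coefficient of A(t)B(t).
Σ = 1·18 + 1·11 + 1·7 + 1·4 + 1·3 + 1·1 + 1·2 = 46.

46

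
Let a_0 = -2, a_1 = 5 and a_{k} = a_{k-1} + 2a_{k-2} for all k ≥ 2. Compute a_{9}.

515

The ordinary generating function has denominator 1 - q - 2q^2.
Iterating the recurrence: a_0,…,a_{9} = -2, 5, 1, 11, 13, 35, 61, 131, 253, 515.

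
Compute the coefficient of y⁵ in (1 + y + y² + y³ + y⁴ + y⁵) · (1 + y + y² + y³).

(1 + y + y² + y³ + y⁴ + y⁵) has coefficients 1,1,1,1,1,1 for degrees 0…5.
(1 + y + y² + y³) has coefficients 1,1,1,1,0,0 for degrees 0…5.
[y⁵] = 1·0 + 1·0 + 1·1 + 1·1 + 1·1 + 1·1 = 4.

4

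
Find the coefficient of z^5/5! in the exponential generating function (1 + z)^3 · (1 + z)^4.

2520

The EGF product rule gives c_5 = Σ_{k_1+k_2=5} C(5; k_1,k_2) · ∏ g_i(k_i), where (1+z)^3 gives the falling factorial (3)_k; (1+z)^4 gives the falling factorial (4)_k.
g_1(k) for k = 0…5: 1, 3, 6, 6, 0, 0.
g_2(k) for k = 0…5: 1, 4, 12, 24, 24, 0.
c_5 = Σ_k C(5,k)·g_1(k)·g_2(5−k) = 5·3·24 + 10·6·24 + 10·6·12 = 360 + 1440 + 720 = 2520.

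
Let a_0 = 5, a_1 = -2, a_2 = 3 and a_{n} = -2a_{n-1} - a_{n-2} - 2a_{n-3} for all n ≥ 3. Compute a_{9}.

-818

The ordinary generating function has denominator 1 + 2q + q^2 + 2q^3.
Iterating the recurrence: a_0,…,a_{9} = 5, -2, 3, -14, 29, -50, 99, -206, 413, -818.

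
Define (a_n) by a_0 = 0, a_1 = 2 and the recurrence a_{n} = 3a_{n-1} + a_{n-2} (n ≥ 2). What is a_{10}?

The ordinary generating function has denominator 1 - 3t - t^2.
Iterating the recurrence: a_0,…,a_{10} = 0, 2, 6, 20, 66, 218, 720, 2378, 7854, 25940, 85674.

85674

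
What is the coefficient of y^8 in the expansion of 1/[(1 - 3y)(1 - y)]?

The denominator gives the recurrence a_n = 4a_(n−1) − 3a_(n−2) for n ≥ 2; the numerator fixes a_0 = 1, a_1 = 4.
Iterating: 1, 4, 13, 40, 121, 364, 1093, 3280, 9841, so a_8 = 9841.

9841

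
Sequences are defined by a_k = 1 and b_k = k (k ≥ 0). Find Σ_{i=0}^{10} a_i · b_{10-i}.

55

The convolution is the t^10 coefficient of A(t)B(t).
Σ = 1·10 + 1·9 + 1·8 + 1·7 + 1·6 + 1·5 + 1·4 + 1·3 + 1·2 + 1·1 + 1·0 = 55.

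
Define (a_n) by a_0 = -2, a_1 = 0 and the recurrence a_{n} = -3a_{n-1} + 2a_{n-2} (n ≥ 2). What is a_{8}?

The ordinary generating function has denominator 1 + 3z - 2z^2.
Iterating the recurrence: a_0,…,a_{8} = -2, 0, -4, 12, -44, 156, -556, 1980, -7052.

-7052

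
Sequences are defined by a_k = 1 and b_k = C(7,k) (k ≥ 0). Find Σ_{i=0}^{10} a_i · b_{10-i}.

128

This is [x^10] in the product of the two ordinary generating functions.
Σ = 1·0 + 1·0 + 1·0 + 1·1 + 1·7 + 1·21 + 1·35 + 1·35 + 1·21 + 1·7 + 1·1 = 128.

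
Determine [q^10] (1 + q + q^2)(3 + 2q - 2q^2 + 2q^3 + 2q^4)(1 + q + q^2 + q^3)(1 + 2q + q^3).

(1 + q + q^2) has coefficients 1,1,1 for degrees 0…2.
(3 + 2q - 2q^2 + 2q^3 + 2q^4) has coefficients 3,2,-2,2,2,0,0,0,0,0,0 for degrees 0…10.
Multiplying by (1 + q + q^2 + q^3) gives running coefficients 3,5,3,5,4,2,4,2,0,0,0 for degrees 0…10.
Finally multiplying by (1 + 2q + q^3), the product of all factors after the first has coefficients 3,11,13,14,19,13,13,14,6,4,2 for degrees 0…10.
[q^10] = 1·2 + 1·4 + 1·6 = 12.

12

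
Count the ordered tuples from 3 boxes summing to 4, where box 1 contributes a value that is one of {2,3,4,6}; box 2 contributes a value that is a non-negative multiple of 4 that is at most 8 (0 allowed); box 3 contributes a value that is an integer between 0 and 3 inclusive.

The generating function for the choices is (t² + t³ + t⁴ + t⁶)·(1 + t⁴ + t⁸)·(1 + t + t² + t³); the count is [t⁴].
(t² + t³ + t⁴ + t⁶) has coefficients 0,0,1,1,1 for degrees 0…4.
(1 + t⁴ + t⁸) has coefficients 1,0,0,0,1 for degrees 0…4.
Finally multiplying by (1 + t + t² + t³), the product of all factors after the first has coefficients 1,1,1,1,1 for degrees 0…4.
[t⁴] = 1·1 + 1·1 + 1·1 = 3.

3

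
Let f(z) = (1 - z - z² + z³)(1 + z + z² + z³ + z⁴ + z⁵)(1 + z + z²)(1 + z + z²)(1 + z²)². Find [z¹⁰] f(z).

(1 - z - z² + z³) has coefficients 1,-1,-1,1 for degrees 0…3.
(1 + z + z² + z³ + z⁴ + z⁵) has coefficients 1,1,1,1,1,1,0,0,0,0,0 for degrees 0…10.
Multiplying by (1 + z + z²) gives running coefficients 1,2,3,3,3,3,2,1,0,0,0 for degrees 0…10.
Multiplying by (1 + z + z²) gives running coefficients 1,3,6,8,9,9,8,6,3,1,0 for degrees 0…10.
Finally multiplying by (1 + z²)², the product of all factors after the first has coefficients 1,3,8,14,22,28,32,32,28,22,14 for degrees 0…10.
[z¹⁰] = 1·14 − 1·22 − 1·28 + 1·32 = -4.

-4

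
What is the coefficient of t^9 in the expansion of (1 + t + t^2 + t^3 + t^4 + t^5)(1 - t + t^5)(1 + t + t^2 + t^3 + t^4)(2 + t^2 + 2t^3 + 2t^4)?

14

(1 + t + t^2 + t^3 + t^4 + t^5) has coefficients 1,1,1,1,1,1 for degrees 0…5.
(1 - t + t^5) has coefficients 1,-1,0,0,0,1,0,0,0,0 for degrees 0…9.
Multiplying by (1 + t + t^2 + t^3 + t^4) gives running coefficients 1,0,0,0,0,0,1,1,1,1 for degrees 0…9.
Finally multiplying by (2 + t^2 + 2t^3 + 2t^4), the product of all factors after the first has coefficients 2,0,1,2,2,0,2,2,3,5 for degrees 0…9.
[t^9] = 1·5 + 1·3 + 1·2 + 1·2 + 1·0 + 1·2 = 14.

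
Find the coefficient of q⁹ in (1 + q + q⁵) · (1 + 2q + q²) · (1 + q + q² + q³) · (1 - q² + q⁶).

(1 + q + q⁵) has coefficients 1,1,0,0,0,1 for degrees 0…5.
(1 + 2q + q²) has coefficients 1,2,1,0,0,0,0,0,0,0 for degrees 0…9.
Multiplying by (1 + q + q² + q³) gives running coefficients 1,3,4,4,3,1,0,0,0,0 for degrees 0…9.
Finally multiplying by (1 - q² + q⁶), the product of all factors after the first has coefficients 1,3,3,1,-1,-3,-2,2,4,4 for degrees 0…9.
[q⁹] = 1·4 + 1·4 + 1·(-1) = 7.

7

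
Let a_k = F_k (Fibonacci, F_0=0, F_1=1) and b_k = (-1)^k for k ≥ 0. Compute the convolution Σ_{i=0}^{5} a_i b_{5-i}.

4

The convolution is the x^5 coefficient of A(x)B(x).
Σ = 0·(-1) + 1·1 + 1·(-1) + 2·1 + 3·(-1) + 5·1 = 4.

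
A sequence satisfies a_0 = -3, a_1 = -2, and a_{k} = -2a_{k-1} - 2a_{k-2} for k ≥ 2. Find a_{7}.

The ordinary generating function has denominator 1 + 2q + 2q^2.
Iterating the recurrence: a_0,…,a_{7} = -3, -2, 10, -16, 12, 8, -40, 64.

64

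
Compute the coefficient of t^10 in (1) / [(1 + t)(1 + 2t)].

2047

Partial fractions give a closed form: a_n = (-1)·(-1)^n + (2)·(-2)^n.
At n = 10: a_10 = 2047.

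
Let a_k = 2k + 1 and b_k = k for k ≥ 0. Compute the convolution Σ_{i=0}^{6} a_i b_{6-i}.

Write out a_i and b_{6-i} for i = 0,…,6 and sum the products.
Σ = 1·6 + 3·5 + 5·4 + 7·3 + 9·2 + 11·1 + 13·0 = 91.

91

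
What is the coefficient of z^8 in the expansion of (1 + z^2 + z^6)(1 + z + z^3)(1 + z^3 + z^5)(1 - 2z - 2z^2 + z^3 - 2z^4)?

(1 + z^2 + z^6) has coefficients 1,0,1,0,0,0,1 for degrees 0…6.
(1 + z + z^3) has coefficients 1,1,0,1,0,0,0,0,0 for degrees 0…8.
Multiplying by (1 + z^3 + z^5) gives running coefficients 1,1,0,2,1,1,2,0,1 for degrees 0…8.
Finally multiplying by (1 - 2z - 2z^2 + z^3 - 2z^4), the product of all factors after the first has coefficients 1,-1,-4,1,-4,-7,0,-9,-4 for degrees 0…8.
[z^8] = 1·(-4) + 1·0 + 1·(-4) = -8.

-8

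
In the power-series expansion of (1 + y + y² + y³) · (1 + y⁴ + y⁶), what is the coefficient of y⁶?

2

(1 + y + y² + y³) has coefficients 1,1,1,1 for degrees 0…3.
(1 + y⁴ + y⁶) has coefficients 1,0,0,0,1,0,1 for degrees 0…6.
[y⁶] = 1·1 + 1·0 + 1·1 + 1·0 = 2.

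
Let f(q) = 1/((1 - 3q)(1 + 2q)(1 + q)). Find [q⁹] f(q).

The denominator gives the recurrence a_n = 7a_(n−2) + 6a_(n−3) for n ≥ 3; the numerator fixes a_0 = 1, a_1 = 0, a_2 = 7.
Iterating: 1, 0, 7, 6, 49, 84, 379, 882, 3157, 8448, so a_9 = 8448.

8448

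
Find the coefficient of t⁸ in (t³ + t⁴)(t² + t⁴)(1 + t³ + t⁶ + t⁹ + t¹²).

2

(t³ + t⁴) has coefficients 0,0,0,1,1 for degrees 0…4.
(t² + t⁴) has coefficients 0,0,1,0,1,0,0,0,0 for degrees 0…8.
Finally multiplying by (1 + t³ + t⁶ + t⁹ + t¹²), the product of all factors after the first has coefficients 0,0,1,0,1,1,0,1,1 for degrees 0…8.
[t⁸] = 1·1 + 1·1 = 2.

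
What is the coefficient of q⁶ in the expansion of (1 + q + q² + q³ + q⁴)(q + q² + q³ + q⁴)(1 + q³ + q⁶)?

6

(1 + q + q² + q³ + q⁴) has coefficients 1,1,1,1,1 for degrees 0…4.
(q + q² + q³ + q⁴) has coefficients 0,1,1,1,1,0,0 for degrees 0…6.
Finally multiplying by (1 + q³ + q⁶), the product of all factors after the first has coefficients 0,1,1,1,2,1,1 for degrees 0…6.
[q⁶] = 1·1 + 1·1 + 1·2 + 1·1 + 1·1 = 6.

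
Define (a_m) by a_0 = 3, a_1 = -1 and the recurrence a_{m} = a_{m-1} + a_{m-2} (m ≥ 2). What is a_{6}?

The ordinary generating function has denominator 1 - x - x^2.
Iterating the recurrence: a_0,…,a_{6} = 3, -1, 2, 1, 3, 4, 7.

7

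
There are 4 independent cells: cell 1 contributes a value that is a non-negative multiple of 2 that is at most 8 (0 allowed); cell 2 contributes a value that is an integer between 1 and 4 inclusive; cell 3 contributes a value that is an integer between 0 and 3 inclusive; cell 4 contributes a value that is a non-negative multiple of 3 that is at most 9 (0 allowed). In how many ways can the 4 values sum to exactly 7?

The generating function for the choices is (1 + x^2 + x^4 + x^6 + x^8)·(x + x^2 + x^3 + x^4)·(1 + x + x^2 + x^3)·(1 + x^3 + x^6 + x^9); the count is [x^7].
(1 + x^2 + x^4 + x^6 + x^8) has coefficients 1,0,1,0,1,0,1,0 for degrees 0…7.
(x + x^2 + x^3 + x^4) has coefficients 0,1,1,1,1,0,0,0 for degrees 0…7.
Multiplying by (1 + x + x^2 + x^3) gives running coefficients 0,1,2,3,4,3,2,1 for degrees 0…7.
Finally multiplying by (1 + x^3 + x^6 + x^9), the product of all factors after the first has coefficients 0,1,2,3,5,5,5,6 for degrees 0…7.
[x^7] = 1·6 + 1·5 + 1·3 + 1·1 = 15.

15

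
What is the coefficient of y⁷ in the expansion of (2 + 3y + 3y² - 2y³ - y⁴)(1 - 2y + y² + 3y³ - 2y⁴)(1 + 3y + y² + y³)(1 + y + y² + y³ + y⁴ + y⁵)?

(2 + 3y + 3y² - 2y³ - y⁴) has coefficients 2,3,3,-2,-1 for degrees 0…4.
(1 - 2y + y² + 3y³ - 2y⁴) has coefficients 1,-2,1,3,-2,0,0,0 for degrees 0…7.
Multiplying by (1 + 3y + y² + y³) gives running coefficients 1,1,-4,5,6,-2,1,-2 for degrees 0…7.
Finally multiplying by (1 + y + y² + y³ + y⁴ + y⁵), the product of all factors after the first has coefficients 1,2,-2,3,9,7,7,4 for degrees 0…7.
[y⁷] = 2·4 + 3·7 + 3·7 − 2·9 − 1·3 = 29.

29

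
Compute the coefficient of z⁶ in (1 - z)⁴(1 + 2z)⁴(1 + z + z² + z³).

13

(1 - z)⁴ has coefficients 1,-4,6,-4,1 for degrees 0…4.
(1 + 2z)⁴ has coefficients 1,8,24,32,16,0,0 for degrees 0…6.
Finally multiplying by (1 + z + z² + z³), the product of all factors after the first has coefficients 1,9,33,65,80,72,48 for degrees 0…6.
[z⁶] = 1·48 − 4·72 + 6·80 − 4·65 + 1·33 = 13.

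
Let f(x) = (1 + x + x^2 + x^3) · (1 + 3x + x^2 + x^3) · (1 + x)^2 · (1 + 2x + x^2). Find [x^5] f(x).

(1 + x + x^2 + x^3) has coefficients 1,1,1,1 for degrees 0…3.
(1 + 3x + x^2 + x^3) has coefficients 1,3,1,1,0,0 for degrees 0…5.
Multiplying by (1 + x)^2 gives running coefficients 1,5,8,6,3,1 for degrees 0…5.
Finally multiplying by (1 + 2x + x^2), the product of all factors after the first has coefficients 1,7,19,27,23,13 for degrees 0…5.
[x^5] = 1·13 + 1·23 + 1·27 + 1·19 = 82.

82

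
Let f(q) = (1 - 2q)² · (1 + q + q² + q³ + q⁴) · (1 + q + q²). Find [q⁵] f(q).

2

(1 - 2q)² has coefficients 1,-4,4 for degrees 0…2.
(1 + q + q² + q³ + q⁴) has coefficients 1,1,1,1,1,0 for degrees 0…5.
Finally multiplying by (1 + q + q²), the product of all factors after the first has coefficients 1,2,3,3,3,2 for degrees 0…5.
[q⁵] = 1·2 − 4·3 + 4·3 = 2.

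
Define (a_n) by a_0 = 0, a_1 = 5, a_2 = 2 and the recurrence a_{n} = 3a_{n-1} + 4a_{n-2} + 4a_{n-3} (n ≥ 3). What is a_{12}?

The ordinary generating function has denominator 1 - 3z - 4z^2 - 4z^3.
Iterating the recurrence: a_0,…,a_{12} = 0, 5, 2, 26, 106, 430, 1818, 7598, 31786, 133022, 556602, 2329038, 9745610.

9745610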